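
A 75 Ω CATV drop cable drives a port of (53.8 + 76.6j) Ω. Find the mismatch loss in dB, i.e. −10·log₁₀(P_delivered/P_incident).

Γ = (-21.2 + j76.6)/(128.8 + j76.6), |Γ| = 0.53
|Γ|² = 0.281, so P_del/P_inc = 1 − |Γ|² = 0.719
ML = −10·log₁₀(1 − |Γ|²)

mismatch loss ≈ 1.43 dB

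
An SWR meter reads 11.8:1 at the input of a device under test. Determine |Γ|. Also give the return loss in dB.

|Γ| = (S − 1)/(S + 1) = (11.8 − 1)/(11.8 + 1) = 10.8/12.8
RL = −20·log₁₀|Γ| = −20·log₁₀(0.844)

|Γ| ≈ 0.844; return loss ≈ 1.48 dB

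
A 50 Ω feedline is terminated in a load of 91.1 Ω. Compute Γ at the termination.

Γ = (Z_L − Z_0)/(Z_L + Z_0) = (91.1 − 50)/(91.1 + 50) = 41.1/141.1

Γ = 0.291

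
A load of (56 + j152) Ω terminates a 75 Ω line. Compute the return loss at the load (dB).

RL ≈ 2.35 dB

Γ = (-19 + j152)/(131 + j152), |Γ| = 0.763
RL = −20·log₁₀|Γ| = −20·log₁₀(0.763)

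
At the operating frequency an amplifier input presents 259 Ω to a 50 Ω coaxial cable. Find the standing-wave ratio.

For a purely resistive load, VSWR = R_L/Z_0 or Z_0/R_L (whichever > 1) = 259/50

VSWR ≈ 5.18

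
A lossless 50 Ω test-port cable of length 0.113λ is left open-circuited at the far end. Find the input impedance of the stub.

Z_in ≈ −j58.2 Ω

βl = 2π × 0.113 = 40.7°
tan(βl) = 0.86
For an open-circuited stub, Z_in = −jZ_0·cot(βl) = −jZ_0/tan(βl)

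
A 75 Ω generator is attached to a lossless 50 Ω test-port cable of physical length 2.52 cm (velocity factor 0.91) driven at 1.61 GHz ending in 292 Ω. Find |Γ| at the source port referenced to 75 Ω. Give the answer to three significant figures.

λ = v/f = 0.91·c / 1.61 GHz = 0.17 m
βl = 2π·l/λ = 2π × 0.149 = 53.5°
tan(βl) = 1.35
Z_in = Z_0·(Z_L + jZ_0·tanβl)/(Z_0 + jZ_L·tanβl) = 13 − j35.3 Ω
Γ_s = (Z_in − Z_s)/(Z_in + Z_s) = (-62 − j35.3)/(88 − j35.3), |Γ_s| = 0.752

|Γ| ≈ 0.752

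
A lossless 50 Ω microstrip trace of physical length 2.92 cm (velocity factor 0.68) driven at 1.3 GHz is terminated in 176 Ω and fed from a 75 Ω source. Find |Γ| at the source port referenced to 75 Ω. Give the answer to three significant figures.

λ = v/f = 0.68·c / 1.3 GHz = 0.157 m
βl = 2π·l/λ = 2π × 0.186 = 67°
tan(βl) = 2.35
Z_in = Z_0·(Z_L + jZ_0·tanβl)/(Z_0 + jZ_L·tanβl) = 16.5 − j19.2 Ω
Γ_s = (Z_in − Z_s)/(Z_in + Z_s) = (-58.5 − j19.2)/(91.5 − j19.2), |Γ_s| = 0.658

|Γ| ≈ 0.658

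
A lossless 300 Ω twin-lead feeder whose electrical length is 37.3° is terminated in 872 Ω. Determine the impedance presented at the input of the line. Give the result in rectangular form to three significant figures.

Z_in ≈ 233 − j288 Ω

tan(βl) = tan(37.3°) = 0.762
Z_in = Z_0·(Z_L + jZ_0·tanβl)/(Z_0 + jZ_L·tanβl)
     = 300·(872 + j229)/(300 + j664)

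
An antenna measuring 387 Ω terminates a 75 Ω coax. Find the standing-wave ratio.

For a purely resistive load, VSWR = R_L/Z_0 or Z_0/R_L (whichever > 1) = 387/75

VSWR ≈ 5.16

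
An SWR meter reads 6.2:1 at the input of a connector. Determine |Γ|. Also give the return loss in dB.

|Γ| ≈ 0.722; return loss ≈ 2.83 dB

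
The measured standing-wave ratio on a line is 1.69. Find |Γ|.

|Γ| = (S − 1)/(S + 1) = (1.69 − 1)/(1.69 + 1) = 0.69/2.69

|Γ| ≈ 0.257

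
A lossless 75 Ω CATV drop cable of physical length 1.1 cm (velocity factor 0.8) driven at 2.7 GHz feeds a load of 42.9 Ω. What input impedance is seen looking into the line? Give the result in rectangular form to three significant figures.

Z_in ≈ 64.1 + j37.7 Ω

λ = v/f = 0.8·c / 2.7 GHz = 0.0889 m
βl = 2π·l/λ = 2π × 0.124 = 44.5°
tan(βl) = tan(44.5°) = 0.984
Z_in = Z_0·(Z_L + jZ_0·tanβl)/(Z_0 + jZ_L·tanβl)
     = 75·(42.9 + j73.8)/(75 + j42.2)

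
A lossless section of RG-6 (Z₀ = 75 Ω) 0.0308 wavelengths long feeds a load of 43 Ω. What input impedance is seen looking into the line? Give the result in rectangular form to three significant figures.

Z_in ≈ 44.1 + j9.74 Ω

βl = 2π × 0.0308 = 11.1°
tan(βl) = tan(11.1°) = 0.196
Z_in = Z_0·(Z_L + jZ_0·tanβl)/(Z_0 + jZ_L·tanβl)
     = 75·(43 + j14.7)/(75 + j8.43)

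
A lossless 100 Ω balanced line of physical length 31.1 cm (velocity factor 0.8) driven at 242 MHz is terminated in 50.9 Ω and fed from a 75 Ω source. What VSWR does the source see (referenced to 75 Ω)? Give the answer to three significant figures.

VSWR ≈ 2.47

λ = v/f = 0.8·c / 242 MHz = 0.992 m
βl = 2π·l/λ = 2π × 0.314 = 113°
tan(βl) = -2.37
Z_in = Z_0·(Z_L + jZ_0·tanβl)/(Z_0 + jZ_L·tanβl) = 137 − j71.5 Ω
Γ_s = (Z_in − Z_s)/(Z_in + Z_s) = (62.1 − j71.5)/(212 − j71.5), |Γ_s| = 0.423
VSWR = (1 + |Γ_s|)/(1 − |Γ_s|)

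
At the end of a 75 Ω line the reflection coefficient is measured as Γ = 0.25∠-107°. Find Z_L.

Z_L ≈ 58.2 − j29.7 Ω

Z_L = Z_0·(1 + Γ)/(1 − Γ) = 75·(0.927 − j0.239)/(1.07 + j0.239)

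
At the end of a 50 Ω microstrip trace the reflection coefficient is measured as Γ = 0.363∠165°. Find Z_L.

Z_L = Z_0·(1 + Γ)/(1 − Γ) = 50·(0.649 + j0.094)/(1.35 − j0.094)

Z_L ≈ 23.7 + j5.13 Ω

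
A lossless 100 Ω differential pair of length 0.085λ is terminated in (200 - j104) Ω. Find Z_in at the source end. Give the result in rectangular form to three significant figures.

βl = 2π × 0.085 = 30.6°
tan(βl) = tan(30.6°) = 0.591
Z_in = Z_0·(Z_L + jZ_0·tanβl)/(Z_0 + jZ_L·tanβl)
     = 100·(200 − j44.9)/(162 + j118)

Z_in ≈ 67.4 − j77.1 Ω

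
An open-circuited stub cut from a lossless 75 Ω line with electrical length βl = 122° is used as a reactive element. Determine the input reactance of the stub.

tan(βl) = -1.6
For an open-circuited stub, Z_in = −jZ_0·cot(βl) = −jZ_0/tan(βl)

X_in ≈ 46.9 Ω (inductive)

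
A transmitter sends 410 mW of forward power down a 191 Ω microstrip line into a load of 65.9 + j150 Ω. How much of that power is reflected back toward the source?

P_reflected ≈ 177 mW

|Γ| = |(-125.1 + j150)/(256.9 + j150)| = 0.657
|Γ|² = 0.431
P_refl = |Γ|²·P_inc = 177 mW, P_del = (1 − |Γ|²)·P_inc = 233 mW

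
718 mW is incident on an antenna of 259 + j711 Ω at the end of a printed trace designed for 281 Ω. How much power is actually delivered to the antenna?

|Γ| = |(-22 + j711)/(540 + j711)| = 0.797
|Γ|² = 0.635
P_refl = |Γ|²·P_inc = 456 mW, P_del = (1 − |Γ|²)·P_inc = 262 mW

P_delivered ≈ 262 mW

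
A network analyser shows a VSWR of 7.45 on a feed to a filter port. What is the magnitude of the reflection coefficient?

|Γ| ≈ 0.763

|Γ| = (S − 1)/(S + 1) = (7.45 − 1)/(7.45 + 1) = 6.45/8.45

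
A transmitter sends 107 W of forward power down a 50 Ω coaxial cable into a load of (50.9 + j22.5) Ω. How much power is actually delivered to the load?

|Γ| = |(0.9 + j22.5)/(100.9 + j22.5)| = 0.218
|Γ|² = 0.0474
P_refl = |Γ|²·P_inc = 5.08 W, P_del = (1 − |Γ|²)·P_inc = 102 W

P_delivered ≈ 102 W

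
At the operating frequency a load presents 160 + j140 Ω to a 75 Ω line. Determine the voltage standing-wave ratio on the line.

Γ = (Z_L − Z_0)/(Z_L + Z_0) = (85 + j140)/(235 + j140)
|Γ| = 164/274 = 0.599
VSWR = (1 + |Γ|)/(1 − |Γ|) = 1.6/0.401

VSWR ≈ 3.98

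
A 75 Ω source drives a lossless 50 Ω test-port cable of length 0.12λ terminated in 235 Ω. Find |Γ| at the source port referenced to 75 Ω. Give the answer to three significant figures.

βl = 2π × 0.12 = 43.2°
tan(βl) = 0.939
Z_in = Z_0·(Z_L + jZ_0·tanβl)/(Z_0 + jZ_L·tanβl) = 21.6 − j48.4 Ω
Γ_s = (Z_in − Z_s)/(Z_in + Z_s) = (-53.4 − j48.4)/(96.6 − j48.4), |Γ_s| = 0.667

|Γ| ≈ 0.667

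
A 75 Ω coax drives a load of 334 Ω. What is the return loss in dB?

RL ≈ 3.97 dB

Γ = (334 − 75)/(334 + 75) = 0.633
RL = −20·log₁₀|Γ| = −20·log₁₀(0.633)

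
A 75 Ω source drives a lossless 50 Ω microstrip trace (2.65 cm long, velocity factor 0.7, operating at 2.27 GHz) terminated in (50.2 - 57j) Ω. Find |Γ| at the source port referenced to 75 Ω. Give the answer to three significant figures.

λ = v/f = 0.7·c / 2.27 GHz = 0.0925 m
βl = 2π·l/λ = 2π × 0.286 = 103°
tan(βl) = -4.29
Z_in = Z_0·(Z_L + jZ_0·tanβl)/(Z_0 + jZ_L·tanβl) = 28.9 + j37.8 Ω
Γ_s = (Z_in − Z_s)/(Z_in + Z_s) = (-46.1 + j37.8)/(104 + j37.8), |Γ_s| = 0.539

|Γ| ≈ 0.539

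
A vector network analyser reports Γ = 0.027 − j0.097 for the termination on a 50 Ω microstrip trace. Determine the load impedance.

Z_L = Z_0·(1 + Γ)/(1 − Γ) = 50·(1.03 − j0.097)/(0.973 + j0.097)

Z_L ≈ 51.8 − j10.1 Ω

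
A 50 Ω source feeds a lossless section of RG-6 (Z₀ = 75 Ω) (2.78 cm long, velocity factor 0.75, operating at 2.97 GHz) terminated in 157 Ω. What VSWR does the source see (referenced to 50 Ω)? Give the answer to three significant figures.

λ = v/f = 0.75·c / 2.97 GHz = 0.0758 m
βl = 2π·l/λ = 2π × 0.367 = 132°
tan(βl) = -1.11
Z_in = Z_0·(Z_L + jZ_0·tanβl)/(Z_0 + jZ_L·tanβl) = 54.9 + j44.1 Ω
Γ_s = (Z_in − Z_s)/(Z_in + Z_s) = (4.86 + j44.1)/(105 + j44.1), |Γ_s| = 0.39
VSWR = (1 + |Γ_s|)/(1 − |Γ_s|)

VSWR ≈ 2.28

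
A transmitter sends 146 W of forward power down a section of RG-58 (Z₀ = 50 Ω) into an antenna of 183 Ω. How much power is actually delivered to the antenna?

P_delivered ≈ 98.4 W

Γ = (183 − 50)/(183 + 50) = 0.571
|Γ|² = 0.326
P_refl = |Γ|²·P_inc = 47.6 W, P_del = (1 − |Γ|²)·P_inc = 98.4 W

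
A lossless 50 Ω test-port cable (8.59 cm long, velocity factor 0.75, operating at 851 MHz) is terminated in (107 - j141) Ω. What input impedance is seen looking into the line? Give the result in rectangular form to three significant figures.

Z_in ≈ 13.6 + j40.1 Ω

λ = v/f = 0.75·c / 851 MHz = 0.264 m
βl = 2π·l/λ = 2π × 0.325 = 117°
tan(βl) = tan(117°) = -1.97
Z_in = Z_0·(Z_L + jZ_0·tanβl)/(Z_0 + jZ_L·tanβl)
     = 50·(107 − j239)/(-227 − j210)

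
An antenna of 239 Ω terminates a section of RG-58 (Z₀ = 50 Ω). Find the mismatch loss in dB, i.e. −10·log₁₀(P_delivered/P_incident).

Γ = (239 − 50)/(239 + 50) = 0.654
|Γ|² = 0.428, so P_del/P_inc = 1 − |Γ|² = 0.572
ML = −10·log₁₀(1 − |Γ|²)

mismatch loss ≈ 2.42 dB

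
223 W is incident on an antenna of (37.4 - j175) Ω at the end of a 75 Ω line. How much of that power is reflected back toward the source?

P_reflected ≈ 165 W

|Γ| = |(-37.6 − j175)/(112.4 − j175)| = 0.861
|Γ|² = 0.741
P_refl = |Γ|²·P_inc = 165 W, P_del = (1 − |Γ|²)·P_inc = 57.8 W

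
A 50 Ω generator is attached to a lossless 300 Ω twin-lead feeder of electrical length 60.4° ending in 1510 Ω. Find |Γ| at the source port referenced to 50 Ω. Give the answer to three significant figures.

|Γ| ≈ 0.796

tan(βl) = 1.76
Z_in = Z_0·(Z_L + jZ_0·tanβl)/(Z_0 + jZ_L·tanβl) = 77.8 − j162 Ω
Γ_s = (Z_in − Z_s)/(Z_in + Z_s) = (27.8 − j162)/(128 − j162), |Γ_s| = 0.796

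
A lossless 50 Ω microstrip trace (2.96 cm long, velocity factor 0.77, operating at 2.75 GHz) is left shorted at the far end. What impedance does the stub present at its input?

λ = v/f = 0.77·c / 2.75 GHz = 0.084 m
βl = 2π·l/λ = 2π × 0.352 = 127°
tan(βl) = -1.33
For a shorted stub, Z_in = jZ_0·tan(βl)

Z_in ≈ −j66.7 Ω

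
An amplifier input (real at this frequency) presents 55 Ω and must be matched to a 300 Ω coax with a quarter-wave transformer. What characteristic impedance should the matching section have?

Z_qwt ≈ 128 Ω

Z_qwt = √(Z_0·R_L) = √(300 × 55) = √16500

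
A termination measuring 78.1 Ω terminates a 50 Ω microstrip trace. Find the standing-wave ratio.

VSWR ≈ 1.56

Γ = (78.1 − 50)/(78.1 + 50) = 0.219
VSWR = (1 + 0.219)/(1 − 0.219)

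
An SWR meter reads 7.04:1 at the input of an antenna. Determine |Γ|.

|Γ| ≈ 0.751

|Γ| = (S − 1)/(S + 1) = (7.04 − 1)/(7.04 + 1) = 6.04/8.04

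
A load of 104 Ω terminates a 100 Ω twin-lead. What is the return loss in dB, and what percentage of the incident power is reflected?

Γ = (104 − 100)/(104 + 100) = 0.0196
RL = −20·log₁₀(0.0196) = 34.2 dB
P_refl/P_inc = |Γ|² = 0.000384

RL ≈ 34.2 dB; 0.0384% of incident power reflected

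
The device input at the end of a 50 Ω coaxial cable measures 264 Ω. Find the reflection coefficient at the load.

Γ = 0.682

Γ = (Z_L − Z_0)/(Z_L + Z_0) = (264 − 50)/(264 + 50) = 214/314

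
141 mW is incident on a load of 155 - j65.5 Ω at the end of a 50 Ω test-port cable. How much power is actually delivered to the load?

|Γ| = |(105 − j65.5)/(205 − j65.5)| = 0.575
|Γ|² = 0.331
P_refl = |Γ|²·P_inc = 46.6 mW, P_del = (1 − |Γ|²)·P_inc = 94.4 mW

P_delivered ≈ 94.4 mW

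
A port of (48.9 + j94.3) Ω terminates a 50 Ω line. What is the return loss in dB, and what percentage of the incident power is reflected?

Γ = (-1.1 + j94.3)/(98.9 + j94.3), |Γ| = 0.69
RL = −20·log₁₀(0.69) = 3.22 dB
P_refl/P_inc = |Γ|² = 0.476

RL ≈ 3.22 dB; 47.6% of incident power reflected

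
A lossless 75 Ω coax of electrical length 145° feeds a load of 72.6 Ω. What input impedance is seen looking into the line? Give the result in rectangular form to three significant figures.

tan(βl) = tan(145°) = -0.7
Z_in = Z_0·(Z_L + jZ_0·tanβl)/(Z_0 + jZ_L·tanβl)
     = 75·(72.6 − j52.5)/(75 − j50.8)

Z_in ≈ 74.1 − j2.27 Ω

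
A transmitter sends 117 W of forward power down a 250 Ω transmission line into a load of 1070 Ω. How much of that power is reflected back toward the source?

P_reflected ≈ 45.2 W

Γ = (1070 − 250)/(1070 + 250) = 0.621
|Γ|² = 0.386
P_refl = |Γ|²·P_inc = 45.2 W, P_del = (1 − |Γ|²)·P_inc = 71.8 W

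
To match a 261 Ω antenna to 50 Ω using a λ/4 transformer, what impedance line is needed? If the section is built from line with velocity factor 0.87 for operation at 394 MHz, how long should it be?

Z_qwt = √(Z_0·R_L) = √(50 × 261) = √13050
λ = 0.87·c/f = 0.662 m, so l = λ/4 = 0.166 m

Z_qwt ≈ 114 Ω; length ≈ 16.6 cm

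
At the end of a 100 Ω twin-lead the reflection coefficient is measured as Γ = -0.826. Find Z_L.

Z_L ≈ 9.53 Ω

Z_L = Z_0·(1 + Γ)/(1 − Γ) = 100·(0.174)/(1.83)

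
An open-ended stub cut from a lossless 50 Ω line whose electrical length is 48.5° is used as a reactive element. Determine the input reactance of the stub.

X_in ≈ -44.2 Ω (capacitive)

tan(βl) = 1.13
For an open-ended stub, Z_in = −jZ_0·cot(βl) = −jZ_0/tan(βl)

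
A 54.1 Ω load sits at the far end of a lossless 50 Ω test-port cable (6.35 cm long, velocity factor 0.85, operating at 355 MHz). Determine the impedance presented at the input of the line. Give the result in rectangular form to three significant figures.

Z_in ≈ 51.6 − j3.65 Ω

λ = v/f = 0.85·c / 355 MHz = 0.718 m
βl = 2π·l/λ = 2π × 0.0884 = 31.8°
tan(βl) = tan(31.8°) = 0.621
Z_in = Z_0·(Z_L + jZ_0·tanβl)/(Z_0 + jZ_L·tanβl)
     = 50·(54.1 + j31)/(50 + j33.6)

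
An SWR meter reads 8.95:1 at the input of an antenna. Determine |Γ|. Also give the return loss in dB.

|Γ| = (S − 1)/(S + 1) = (8.95 − 1)/(8.95 + 1) = 7.95/9.95
RL = −20·log₁₀|Γ| = −20·log₁₀(0.799)

|Γ| ≈ 0.799; return loss ≈ 1.95 dB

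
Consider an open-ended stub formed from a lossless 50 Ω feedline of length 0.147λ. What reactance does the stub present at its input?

βl = 2π × 0.147 = 52.9°
tan(βl) = 1.32
For an open-ended stub, Z_in = −jZ_0·cot(βl) = −jZ_0/tan(βl)

X_in ≈ -37.8 Ω (capacitive)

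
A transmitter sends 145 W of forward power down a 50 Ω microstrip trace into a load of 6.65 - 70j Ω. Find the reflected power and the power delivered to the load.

|Γ| = |(-43.35 − j70)/(56.65 − j70)| = 0.914
|Γ|² = 0.836
P_refl = |Γ|²·P_inc = 121 W, P_del = (1 − |Γ|²)·P_inc = 23.8 W

P_reflected ≈ 121 W; P_delivered ≈ 23.8 W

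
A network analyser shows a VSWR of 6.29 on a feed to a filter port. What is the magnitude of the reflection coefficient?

|Γ| = (S − 1)/(S + 1) = (6.29 − 1)/(6.29 + 1) = 5.29/7.29

|Γ| ≈ 0.726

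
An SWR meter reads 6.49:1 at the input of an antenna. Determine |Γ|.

|Γ| ≈ 0.733

|Γ| = (S − 1)/(S + 1) = (6.49 − 1)/(6.49 + 1) = 5.49/7.49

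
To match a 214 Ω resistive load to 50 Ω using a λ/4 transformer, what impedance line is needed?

Z_qwt ≈ 103 Ω

Z_qwt = √(Z_0·R_L) = √(50 × 214) = √10700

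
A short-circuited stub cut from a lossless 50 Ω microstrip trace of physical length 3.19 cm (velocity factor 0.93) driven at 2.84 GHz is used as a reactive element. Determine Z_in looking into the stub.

λ = v/f = 0.93·c / 2.84 GHz = 0.0982 m
βl = 2π·l/λ = 2π × 0.325 = 117°
tan(βl) = -1.97
For a short-circuited stub, Z_in = jZ_0·tan(βl)

Z_in ≈ −j98.6 Ω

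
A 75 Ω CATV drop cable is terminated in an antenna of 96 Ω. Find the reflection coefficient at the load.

Γ = 0.123

Γ = (Z_L − Z_0)/(Z_L + Z_0) = (96 − 75)/(96 + 75) = 21/171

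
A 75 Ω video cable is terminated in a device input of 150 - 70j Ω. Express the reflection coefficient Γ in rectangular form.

Γ ≈ 0.392 − j0.189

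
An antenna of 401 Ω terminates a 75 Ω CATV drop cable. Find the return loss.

RL ≈ 3.29 dB

Γ = (401 − 75)/(401 + 75) = 0.685
RL = −20·log₁₀|Γ| = −20·log₁₀(0.685)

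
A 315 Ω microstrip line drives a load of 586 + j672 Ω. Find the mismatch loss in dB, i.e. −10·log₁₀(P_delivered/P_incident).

Γ = (271 + j672)/(901 + j672), |Γ| = 0.645
|Γ|² = 0.416, so P_del/P_inc = 1 − |Γ|² = 0.584
ML = −10·log₁₀(1 − |Γ|²)

mismatch loss ≈ 2.33 dB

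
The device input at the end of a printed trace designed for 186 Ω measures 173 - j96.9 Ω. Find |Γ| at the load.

Γ = (Z_L − Z_0)/(Z_L + Z_0) = (-13 − j96.9)/(359 − j96.9)
|Γ| = 97.8/372

|Γ| ≈ 0.263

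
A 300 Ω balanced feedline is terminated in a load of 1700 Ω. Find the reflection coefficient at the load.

Γ = 0.7

Γ = (Z_L − Z_0)/(Z_L + Z_0) = (1700 − 300)/(1700 + 300) = 1400/2000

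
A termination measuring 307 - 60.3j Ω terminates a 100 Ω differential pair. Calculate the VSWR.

VSWR ≈ 3.2

Γ = (Z_L − Z_0)/(Z_L + Z_0) = (207 − j60.3)/(407 − j60.3)
|Γ| = 216/411 = 0.524
VSWR = (1 + |Γ|)/(1 − |Γ|) = 1.52/0.476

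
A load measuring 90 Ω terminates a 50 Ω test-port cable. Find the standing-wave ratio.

VSWR ≈ 1.8

Γ = (90 − 50)/(90 + 50) = 0.286
VSWR = (1 + 0.286)/(1 − 0.286)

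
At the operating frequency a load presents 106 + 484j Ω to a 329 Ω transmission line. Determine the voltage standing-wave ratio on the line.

VSWR ≈ 10

Γ = (Z_L − Z_0)/(Z_L + Z_0) = (-223 + j484)/(435 + j484)
|Γ| = 533/651 = 0.819
VSWR = (1 + |Γ|)/(1 − |Γ|) = 1.82/0.181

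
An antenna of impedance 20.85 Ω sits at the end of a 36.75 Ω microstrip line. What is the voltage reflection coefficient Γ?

Γ = -0.276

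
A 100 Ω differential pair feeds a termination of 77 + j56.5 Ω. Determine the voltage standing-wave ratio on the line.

VSWR ≈ 1.98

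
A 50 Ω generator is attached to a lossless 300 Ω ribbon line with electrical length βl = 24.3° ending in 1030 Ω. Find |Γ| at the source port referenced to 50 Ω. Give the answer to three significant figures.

|Γ| ≈ 0.892

tan(βl) = 0.452
Z_in = Z_0·(Z_L + jZ_0·tanβl)/(Z_0 + jZ_L·tanβl) = 364 − j429 Ω
Γ_s = (Z_in − Z_s)/(Z_in + Z_s) = (314 − j429)/(414 − j429), |Γ_s| = 0.892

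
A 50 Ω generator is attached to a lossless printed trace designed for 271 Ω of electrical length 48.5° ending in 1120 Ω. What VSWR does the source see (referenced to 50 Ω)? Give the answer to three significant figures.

VSWR ≈ 10.9

tan(βl) = 1.13
Z_in = Z_0·(Z_L + jZ_0·tanβl)/(Z_0 + jZ_L·tanβl) = 112 − j216 Ω
Γ_s = (Z_in − Z_s)/(Z_in + Z_s) = (61.8 − j216)/(162 − j216), |Γ_s| = 0.832
VSWR = (1 + |Γ_s|)/(1 − |Γ_s|)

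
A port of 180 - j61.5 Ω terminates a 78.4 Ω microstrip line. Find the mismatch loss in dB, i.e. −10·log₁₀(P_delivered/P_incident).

mismatch loss ≈ 0.969 dB

Γ = (101.6 − j61.5)/(258.4 − j61.5), |Γ| = 0.447
|Γ|² = 0.2, so P_del/P_inc = 1 − |Γ|² = 0.8
ML = −10·log₁₀(1 − |Γ|²)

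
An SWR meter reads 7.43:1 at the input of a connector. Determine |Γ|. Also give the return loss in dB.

|Γ| ≈ 0.763; return loss ≈ 2.35 dB

|Γ| = (S − 1)/(S + 1) = (7.43 − 1)/(7.43 + 1) = 6.43/8.43
RL = −20·log₁₀|Γ| = −20·log₁₀(0.763)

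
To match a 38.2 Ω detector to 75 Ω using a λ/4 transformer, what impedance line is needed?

Z_qwt ≈ 53.5 Ω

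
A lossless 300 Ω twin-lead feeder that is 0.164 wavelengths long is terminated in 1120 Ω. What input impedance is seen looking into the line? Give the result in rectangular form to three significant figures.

βl = 2π × 0.164 = 59°
tan(βl) = tan(59°) = 1.67
Z_in = Z_0·(Z_L + jZ_0·tanβl)/(Z_0 + jZ_L·tanβl)
     = 300·(1120 + j500)/(300 + j1870)

Z_in ≈ 107 − j163 Ω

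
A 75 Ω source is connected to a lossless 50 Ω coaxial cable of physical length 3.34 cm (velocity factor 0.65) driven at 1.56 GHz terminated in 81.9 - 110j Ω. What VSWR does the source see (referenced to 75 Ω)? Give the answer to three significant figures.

λ = v/f = 0.65·c / 1.56 GHz = 0.125 m
βl = 2π·l/λ = 2π × 0.267 = 96.2°
tan(βl) = -9.22
Z_in = Z_0·(Z_L + jZ_0·tanβl)/(Z_0 + jZ_L·tanβl) = 11.7 + j20.4 Ω
Γ_s = (Z_in − Z_s)/(Z_in + Z_s) = (-63.3 + j20.4)/(86.7 + j20.4), |Γ_s| = 0.746
VSWR = (1 + |Γ_s|)/(1 − |Γ_s|)

VSWR ≈ 6.87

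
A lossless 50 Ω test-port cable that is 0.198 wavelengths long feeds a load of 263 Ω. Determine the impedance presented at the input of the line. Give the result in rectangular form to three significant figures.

Z_in ≈ 10.6 − j16.3 Ω

βl = 2π × 0.198 = 71.3°
tan(βl) = tan(71.3°) = 2.95
Z_in = Z_0·(Z_L + jZ_0·tanβl)/(Z_0 + jZ_L·tanβl)
     = 50·(263 + j148)/(50 + j776)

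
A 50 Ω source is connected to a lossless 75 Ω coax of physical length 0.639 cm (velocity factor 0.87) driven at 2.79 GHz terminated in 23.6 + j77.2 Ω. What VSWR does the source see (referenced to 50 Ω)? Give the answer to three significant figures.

VSWR ≈ 9.53

λ = v/f = 0.87·c / 2.79 GHz = 0.0935 m
βl = 2π·l/λ = 2π × 0.0683 = 24.6°
tan(βl) = 0.458
Z_in = Z_0·(Z_L + jZ_0·tanβl)/(Z_0 + jZ_L·tanβl) = 95 + j185 Ω
Γ_s = (Z_in − Z_s)/(Z_in + Z_s) = (45 + j185)/(145 + j185), |Γ_s| = 0.81
VSWR = (1 + |Γ_s|)/(1 − |Γ_s|)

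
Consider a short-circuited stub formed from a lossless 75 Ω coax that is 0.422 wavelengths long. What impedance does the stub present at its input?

βl = 2π × 0.422 = 152°
tan(βl) = -0.534
For a short-circuited stub, Z_in = jZ_0·tan(βl)

Z_in ≈ −j40 Ω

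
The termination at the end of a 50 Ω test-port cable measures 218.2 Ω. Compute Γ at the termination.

Γ = 0.627

Γ = (Z_L − Z_0)/(Z_L + Z_0) = (218.2 − 50)/(218.2 + 50) = 168.2/268.2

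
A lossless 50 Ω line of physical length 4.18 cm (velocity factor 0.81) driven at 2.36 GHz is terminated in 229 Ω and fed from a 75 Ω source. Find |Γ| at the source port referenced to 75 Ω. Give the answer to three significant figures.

λ = v/f = 0.81·c / 2.36 GHz = 0.103 m
βl = 2π·l/λ = 2π × 0.406 = 146°
tan(βl) = -0.671
Z_in = Z_0·(Z_L + jZ_0·tanβl)/(Z_0 + jZ_L·tanβl) = 31.8 + j64.2 Ω
Γ_s = (Z_in − Z_s)/(Z_in + Z_s) = (-43.2 + j64.2)/(107 + j64.2), |Γ_s| = 0.621

|Γ| ≈ 0.621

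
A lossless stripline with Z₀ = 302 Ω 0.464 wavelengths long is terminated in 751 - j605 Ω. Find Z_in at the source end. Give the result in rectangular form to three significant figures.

Z_in ≈ 1280 + j107 Ω

βl = 2π × 0.464 = 167°
tan(βl) = tan(167°) = -0.23
Z_in = Z_0·(Z_L + jZ_0·tanβl)/(Z_0 + jZ_L·tanβl)
     = 302·(751 − j675)/(163 − j173)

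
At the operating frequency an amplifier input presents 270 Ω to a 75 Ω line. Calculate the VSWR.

VSWR ≈ 3.6

For a purely resistive load, VSWR = R_L/Z_0 or Z_0/R_L (whichever > 1) = 270/75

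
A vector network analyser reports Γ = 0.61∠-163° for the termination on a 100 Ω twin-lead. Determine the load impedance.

Z_L ≈ 24.7 − j14 Ω

Z_L = Z_0·(1 + Γ)/(1 − Γ) = 100·(0.417 − j0.178)/(1.58 + j0.178)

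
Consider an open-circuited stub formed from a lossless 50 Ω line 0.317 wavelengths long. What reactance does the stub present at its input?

βl = 2π × 0.317 = 114°
tan(βl) = -2.23
For an open-circuited stub, Z_in = −jZ_0·cot(βl) = −jZ_0/tan(βl)

X_in ≈ 22.4 Ω (inductive)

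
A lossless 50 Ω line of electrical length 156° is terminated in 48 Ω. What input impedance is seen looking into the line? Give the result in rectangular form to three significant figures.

tan(βl) = tan(156°) = -0.445
Z_in = Z_0·(Z_L + jZ_0·tanβl)/(Z_0 + jZ_L·tanβl)
     = 50·(48 − j22.3)/(50 − j21.4)

Z_in ≈ 48.6 − j1.48 Ω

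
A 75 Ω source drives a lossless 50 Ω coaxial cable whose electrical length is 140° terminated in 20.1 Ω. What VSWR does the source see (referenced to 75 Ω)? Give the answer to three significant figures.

VSWR ≈ 2.94

tan(βl) = -0.839
Z_in = Z_0·(Z_L + jZ_0·tanβl)/(Z_0 + jZ_L·tanβl) = 30.8 − j31.6 Ω
Γ_s = (Z_in − Z_s)/(Z_in + Z_s) = (-44.2 − j31.6)/(106 − j31.6), |Γ_s| = 0.493
VSWR = (1 + |Γ_s|)/(1 − |Γ_s|)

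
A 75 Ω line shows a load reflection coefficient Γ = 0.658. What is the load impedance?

Z_L ≈ 364 Ω

Z_L = Z_0·(1 + Γ)/(1 − Γ) = 75·(1.66)/(0.342)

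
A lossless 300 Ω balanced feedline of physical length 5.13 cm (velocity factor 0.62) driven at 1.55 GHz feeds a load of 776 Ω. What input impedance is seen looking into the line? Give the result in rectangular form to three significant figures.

λ = v/f = 0.62·c / 1.55 GHz = 0.12 m
βl = 2π·l/λ = 2π × 0.427 = 154°
tan(βl) = tan(154°) = -0.49
Z_in = Z_0·(Z_L + jZ_0·tanβl)/(Z_0 + jZ_L·tanβl)
     = 300·(776 − j147)/(300 − j380)

Z_in ≈ 369 + j321 Ω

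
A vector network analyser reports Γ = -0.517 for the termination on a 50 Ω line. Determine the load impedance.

Z_L = Z_0·(1 + Γ)/(1 − Γ) = 50·(0.483)/(1.52)

Z_L ≈ 15.9 Ω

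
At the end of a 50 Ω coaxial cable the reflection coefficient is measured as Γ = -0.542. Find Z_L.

Z_L ≈ 14.9 Ω

Z_L = Z_0·(1 + Γ)/(1 − Γ) = 50·(0.458)/(1.54)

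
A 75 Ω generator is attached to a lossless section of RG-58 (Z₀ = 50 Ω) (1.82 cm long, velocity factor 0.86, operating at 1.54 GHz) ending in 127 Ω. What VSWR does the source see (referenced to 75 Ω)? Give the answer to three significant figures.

λ = v/f = 0.86·c / 1.54 GHz = 0.168 m
βl = 2π·l/λ = 2π × 0.109 = 39.1°
tan(βl) = 0.813
Z_in = Z_0·(Z_L + jZ_0·tanβl)/(Z_0 + jZ_L·tanβl) = 40.1 − j42.1 Ω
Γ_s = (Z_in − Z_s)/(Z_in + Z_s) = (-34.9 − j42.1)/(115 − j42.1), |Γ_s| = 0.446
VSWR = (1 + |Γ_s|)/(1 − |Γ_s|)

VSWR ≈ 2.61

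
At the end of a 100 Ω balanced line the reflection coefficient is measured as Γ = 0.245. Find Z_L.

Z_L = Z_0·(1 + Γ)/(1 − Γ) = 100·(1.25)/(0.755)

Z_L ≈ 165 Ω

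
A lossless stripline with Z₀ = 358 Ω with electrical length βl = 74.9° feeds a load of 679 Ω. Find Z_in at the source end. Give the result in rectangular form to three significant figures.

tan(βl) = tan(74.9°) = 3.71
Z_in = Z_0·(Z_L + jZ_0·tanβl)/(Z_0 + jZ_L·tanβl)
     = 358·(679 + j1330)/(358 + j2520)

Z_in ≈ 198 − j68.4 Ω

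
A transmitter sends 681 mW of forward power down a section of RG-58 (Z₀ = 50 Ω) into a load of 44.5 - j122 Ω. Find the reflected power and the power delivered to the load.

P_reflected ≈ 426 mW; P_delivered ≈ 255 mW

|Γ| = |(-5.5 − j122)/(94.5 − j122)| = 0.791
|Γ|² = 0.626
P_refl = |Γ|²·P_inc = 426 mW, P_del = (1 − |Γ|²)·P_inc = 255 mW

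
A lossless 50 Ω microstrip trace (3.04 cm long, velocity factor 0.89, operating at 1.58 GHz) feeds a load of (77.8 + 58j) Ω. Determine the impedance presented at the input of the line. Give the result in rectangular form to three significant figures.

Z_in ≈ 32.8 − j38.1 Ω

λ = v/f = 0.89·c / 1.58 GHz = 0.169 m
βl = 2π·l/λ = 2π × 0.18 = 64.8°
tan(βl) = tan(64.8°) = 2.12
Z_in = Z_0·(Z_L + jZ_0·tanβl)/(Z_0 + jZ_L·tanβl)
     = 50·(77.8 + j164)/(-73 + j165)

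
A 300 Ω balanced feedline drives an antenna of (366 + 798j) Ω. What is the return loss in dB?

Γ = (66 + j798)/(666 + j798), |Γ| = 0.77
RL = −20·log₁₀|Γ| = −20·log₁₀(0.77)

RL ≈ 2.27 dB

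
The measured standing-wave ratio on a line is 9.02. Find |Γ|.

|Γ| ≈ 0.8

|Γ| = (S − 1)/(S + 1) = (9.02 − 1)/(9.02 + 1) = 8.02/10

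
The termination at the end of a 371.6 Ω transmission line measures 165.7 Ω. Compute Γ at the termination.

Γ = (Z_L − Z_0)/(Z_L + Z_0) = (165.7 − 371.6)/(165.7 + 371.6) = -205.9/537.3

Γ = -0.383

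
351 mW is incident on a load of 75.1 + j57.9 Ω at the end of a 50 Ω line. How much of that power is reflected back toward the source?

|Γ| = |(25.1 + j57.9)/(125.1 + j57.9)| = 0.458
|Γ|² = 0.21
P_refl = |Γ|²·P_inc = 73.6 mW, P_del = (1 − |Γ|²)·P_inc = 277 mW

P_reflected ≈ 73.6 mW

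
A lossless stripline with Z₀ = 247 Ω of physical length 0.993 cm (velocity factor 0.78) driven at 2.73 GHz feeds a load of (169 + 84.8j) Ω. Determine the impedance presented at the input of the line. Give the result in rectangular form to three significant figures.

Z_in ≈ 355 + j127 Ω

λ = v/f = 0.78·c / 2.73 GHz = 0.0857 m
βl = 2π·l/λ = 2π × 0.116 = 41.7°
tan(βl) = tan(41.7°) = 0.891
Z_in = Z_0·(Z_L + jZ_0·tanβl)/(Z_0 + jZ_L·tanβl)
     = 247·(169 + j305)/(171 + j151)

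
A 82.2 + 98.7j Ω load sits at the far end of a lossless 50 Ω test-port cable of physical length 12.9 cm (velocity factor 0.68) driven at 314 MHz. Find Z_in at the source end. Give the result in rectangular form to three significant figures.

λ = v/f = 0.68·c / 314 MHz = 0.65 m
βl = 2π·l/λ = 2π × 0.199 = 71.5°
tan(βl) = tan(71.5°) = 2.99
Z_in = Z_0·(Z_L + jZ_0·tanβl)/(Z_0 + jZ_L·tanβl)
     = 50·(82.2 + j248)/(-245 + j245)

Z_in ≈ 17 − j33.7 Ω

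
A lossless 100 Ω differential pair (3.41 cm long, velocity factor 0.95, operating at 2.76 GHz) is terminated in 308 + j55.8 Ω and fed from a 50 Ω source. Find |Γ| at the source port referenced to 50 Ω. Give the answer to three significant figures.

λ = v/f = 0.95·c / 2.76 GHz = 0.103 m
βl = 2π·l/λ = 2π × 0.33 = 119°
tan(βl) = -1.81
Z_in = Z_0·(Z_L + jZ_0·tanβl)/(Z_0 + jZ_L·tanβl) = 37.5 + j41.7 Ω
Γ_s = (Z_in − Z_s)/(Z_in + Z_s) = (-12.5 + j41.7)/(87.5 + j41.7), |Γ_s| = 0.449

|Γ| ≈ 0.449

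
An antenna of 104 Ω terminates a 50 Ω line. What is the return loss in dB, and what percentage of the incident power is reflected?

RL ≈ 9.1 dB; 12.3% of incident power reflected

Γ = (104 − 50)/(104 + 50) = 0.351
RL = −20·log₁₀(0.351) = 9.1 dB
P_refl/P_inc = |Γ|² = 0.123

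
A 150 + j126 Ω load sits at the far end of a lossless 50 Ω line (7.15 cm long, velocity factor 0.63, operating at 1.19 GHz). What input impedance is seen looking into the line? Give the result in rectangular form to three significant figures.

Z_in ≈ 39.1 + j81.4 Ω

λ = v/f = 0.63·c / 1.19 GHz = 0.159 m
βl = 2π·l/λ = 2π × 0.45 = 162°
tan(βl) = tan(162°) = -0.324
Z_in = Z_0·(Z_L + jZ_0·tanβl)/(Z_0 + jZ_L·tanβl)
     = 50·(150 + j110)/(90.8 − j48.5)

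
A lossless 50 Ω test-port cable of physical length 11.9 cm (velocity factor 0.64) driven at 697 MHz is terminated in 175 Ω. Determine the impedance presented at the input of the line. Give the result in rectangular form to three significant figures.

Z_in ≈ 59.7 + j72.4 Ω

λ = v/f = 0.64·c / 697 MHz = 0.275 m
βl = 2π·l/λ = 2π × 0.432 = 156°
tan(βl) = tan(156°) = -0.455
Z_in = Z_0·(Z_L + jZ_0·tanβl)/(Z_0 + jZ_L·tanβl)
     = 50·(175 − j22.8)/(50 − j79.7)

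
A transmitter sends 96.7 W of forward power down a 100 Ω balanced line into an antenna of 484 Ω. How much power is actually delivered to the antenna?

Γ = (484 − 100)/(484 + 100) = 0.658
|Γ|² = 0.432
P_refl = |Γ|²·P_inc = 41.8 W, P_del = (1 − |Γ|²)·P_inc = 54.9 W

P_delivered ≈ 54.9 W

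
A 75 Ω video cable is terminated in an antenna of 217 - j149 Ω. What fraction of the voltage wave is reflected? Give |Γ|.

Γ = (Z_L − Z_0)/(Z_L + Z_0) = (142 − j149)/(292 − j149)
|Γ| = 206/328

|Γ| ≈ 0.628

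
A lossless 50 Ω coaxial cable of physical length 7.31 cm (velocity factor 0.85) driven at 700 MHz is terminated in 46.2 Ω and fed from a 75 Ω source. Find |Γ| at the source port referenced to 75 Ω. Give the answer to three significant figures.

λ = v/f = 0.85·c / 700 MHz = 0.364 m
βl = 2π·l/λ = 2π × 0.201 = 72.2°
tan(βl) = 3.12
Z_in = Z_0·(Z_L + jZ_0·tanβl)/(Z_0 + jZ_L·tanβl) = 53.3 + j2.45 Ω
Γ_s = (Z_in − Z_s)/(Z_in + Z_s) = (-21.7 + j2.45)/(128 + j2.45), |Γ_s| = 0.171

|Γ| ≈ 0.171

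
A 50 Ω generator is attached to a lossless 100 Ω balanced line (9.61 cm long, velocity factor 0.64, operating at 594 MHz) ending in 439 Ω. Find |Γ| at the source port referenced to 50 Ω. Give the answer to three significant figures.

λ = v/f = 0.64·c / 594 MHz = 0.323 m
βl = 2π·l/λ = 2π × 0.297 = 107°
tan(βl) = -3.26
Z_in = Z_0·(Z_L + jZ_0·tanβl)/(Z_0 + jZ_L·tanβl) = 24.8 + j28.9 Ω
Γ_s = (Z_in − Z_s)/(Z_in + Z_s) = (-25.2 + j28.9)/(74.8 + j28.9), |Γ_s| = 0.478

|Γ| ≈ 0.478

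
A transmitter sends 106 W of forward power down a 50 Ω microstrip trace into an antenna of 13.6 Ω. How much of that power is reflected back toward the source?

P_reflected ≈ 34.7 W

Γ = (13.6 − 50)/(13.6 + 50) = -0.572
|Γ|² = 0.328
P_refl = |Γ|²·P_inc = 34.7 W, P_del = (1 − |Γ|²)·P_inc = 71.3 W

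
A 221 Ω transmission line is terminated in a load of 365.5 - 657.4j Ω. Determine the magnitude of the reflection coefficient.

|Γ| ≈ 0.764

Γ = (Z_L − Z_0)/(Z_L + Z_0) = (144.5 − j657.4)/(586.5 − j657.4)
|Γ| = 673/881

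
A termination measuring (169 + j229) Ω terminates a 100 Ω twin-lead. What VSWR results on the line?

VSWR ≈ 5.19

Γ = (Z_L − Z_0)/(Z_L + Z_0) = (69 + j229)/(269 + j229)
|Γ| = 239/353 = 0.677
VSWR = (1 + |Γ|)/(1 − |Γ|) = 1.68/0.323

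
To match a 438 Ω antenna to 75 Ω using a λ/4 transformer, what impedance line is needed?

Z_qwt ≈ 181 Ω

Z_qwt = √(Z_0·R_L) = √(75 × 438) = √32850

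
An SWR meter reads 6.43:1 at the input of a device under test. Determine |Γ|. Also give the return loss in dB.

|Γ| ≈ 0.731; return loss ≈ 2.72 dB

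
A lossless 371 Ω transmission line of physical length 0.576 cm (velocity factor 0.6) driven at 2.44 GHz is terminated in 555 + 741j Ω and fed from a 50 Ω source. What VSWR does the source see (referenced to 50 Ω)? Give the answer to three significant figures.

λ = v/f = 0.6·c / 2.44 GHz = 0.0738 m
βl = 2π·l/λ = 2π × 0.0781 = 28.1°
tan(βl) = 0.534
Z_in = Z_0·(Z_L + jZ_0·tanβl)/(Z_0 + jZ_L·tanβl) = 1110 − j787 Ω
Γ_s = (Z_in − Z_s)/(Z_in + Z_s) = (1060 − j787)/(1160 − j787), |Γ_s| = 0.942
VSWR = (1 + |Γ_s|)/(1 − |Γ_s|)

VSWR ≈ 33.4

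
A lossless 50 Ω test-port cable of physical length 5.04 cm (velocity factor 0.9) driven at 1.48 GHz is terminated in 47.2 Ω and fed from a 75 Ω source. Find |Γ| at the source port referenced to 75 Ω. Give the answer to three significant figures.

λ = v/f = 0.9·c / 1.48 GHz = 0.182 m
βl = 2π·l/λ = 2π × 0.276 = 99.5°
tan(βl) = -6
Z_in = Z_0·(Z_L + jZ_0·tanβl)/(Z_0 + jZ_L·tanβl) = 52.8 − j0.987 Ω
Γ_s = (Z_in − Z_s)/(Z_in + Z_s) = (-22.2 − j0.987)/(128 − j0.987), |Γ_s| = 0.174

|Γ| ≈ 0.174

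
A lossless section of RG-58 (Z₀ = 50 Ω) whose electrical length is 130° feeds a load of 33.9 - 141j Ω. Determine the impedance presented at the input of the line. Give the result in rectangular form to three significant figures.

tan(βl) = tan(130°) = -1.19
Z_in = Z_0·(Z_L + jZ_0·tanβl)/(Z_0 + jZ_L·tanβl)
     = 50·(33.9 − j201)/(-118 − j40.4)

Z_in ≈ 13.2 + j80.5 Ω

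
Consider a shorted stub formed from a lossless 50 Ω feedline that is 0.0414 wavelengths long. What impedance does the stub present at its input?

Z_in ≈ +j13.3 Ω

βl = 2π × 0.0414 = 14.9°
tan(βl) = 0.266
For a shorted stub, Z_in = jZ_0·tan(βl)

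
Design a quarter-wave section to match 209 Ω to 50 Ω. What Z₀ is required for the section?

Z_qwt = √(Z_0·R_L) = √(50 × 209) = √10450

Z_qwt ≈ 102 Ω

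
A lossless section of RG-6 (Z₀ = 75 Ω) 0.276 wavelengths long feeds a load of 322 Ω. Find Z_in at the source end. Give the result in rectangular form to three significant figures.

βl = 2π × 0.276 = 99.4°
tan(βl) = tan(99.4°) = -6.07
Z_in = Z_0·(Z_L + jZ_0·tanβl)/(Z_0 + jZ_L·tanβl)
     = 75·(322 − j455)/(75 − j1950)

Z_in ≈ 17.9 + j11.7 Ω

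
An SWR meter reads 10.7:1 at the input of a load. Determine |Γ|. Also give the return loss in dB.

|Γ| ≈ 0.829; return loss ≈ 1.63 dB

|Γ| = (S − 1)/(S + 1) = (10.7 − 1)/(10.7 + 1) = 9.7/11.7
RL = −20·log₁₀|Γ| = −20·log₁₀(0.829)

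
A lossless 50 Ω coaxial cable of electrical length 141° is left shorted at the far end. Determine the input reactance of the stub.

X_in ≈ -40.5 Ω (capacitive)

tan(βl) = -0.81
For a shorted stub, Z_in = jZ_0·tan(βl)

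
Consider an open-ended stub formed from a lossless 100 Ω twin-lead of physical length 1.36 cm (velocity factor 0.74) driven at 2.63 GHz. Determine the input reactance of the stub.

X_in ≈ -62.5 Ω (capacitive)

λ = v/f = 0.74·c / 2.63 GHz = 0.0844 m
βl = 2π·l/λ = 2π × 0.161 = 58°
tan(βl) = 1.6
For an open-ended stub, Z_in = −jZ_0·cot(βl) = −jZ_0/tan(βl)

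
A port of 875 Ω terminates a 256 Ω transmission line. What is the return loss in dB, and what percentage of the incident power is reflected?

RL ≈ 5.24 dB; 30% of incident power reflected

Γ = (875 − 256)/(875 + 256) = 0.547
RL = −20·log₁₀(0.547) = 5.24 dB
P_refl/P_inc = |Γ|² = 0.3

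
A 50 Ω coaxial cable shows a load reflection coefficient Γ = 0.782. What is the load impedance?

Z_L = Z_0·(1 + Γ)/(1 − Γ) = 50·(1.78)/(0.218)

Z_L ≈ 409 Ω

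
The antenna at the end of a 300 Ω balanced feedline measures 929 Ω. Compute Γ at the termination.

Γ = 0.512

Γ = (Z_L − Z_0)/(Z_L + Z_0) = (929 − 300)/(929 + 300) = 629/1229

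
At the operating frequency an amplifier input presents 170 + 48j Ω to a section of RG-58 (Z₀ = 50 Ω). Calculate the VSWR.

Γ = (Z_L − Z_0)/(Z_L + Z_0) = (120 + j48)/(220 + j48)
|Γ| = 129/225 = 0.574
VSWR = (1 + |Γ|)/(1 − |Γ|) = 1.57/0.426

VSWR ≈ 3.69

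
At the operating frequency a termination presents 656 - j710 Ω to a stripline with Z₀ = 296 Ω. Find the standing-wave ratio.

Γ = (Z_L − Z_0)/(Z_L + Z_0) = (360 − j710)/(952 − j710)
|Γ| = 796/1190 = 0.67
VSWR = (1 + |Γ|)/(1 − |Γ|) = 1.67/0.33

VSWR ≈ 5.07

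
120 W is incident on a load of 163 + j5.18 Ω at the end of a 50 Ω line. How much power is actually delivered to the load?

|Γ| = |(113 + j5.18)/(213 + j5.18)| = 0.531
|Γ|² = 0.282
P_refl = |Γ|²·P_inc = 33.8 W, P_del = (1 − |Γ|²)·P_inc = 86.2 W

P_delivered ≈ 86.2 W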